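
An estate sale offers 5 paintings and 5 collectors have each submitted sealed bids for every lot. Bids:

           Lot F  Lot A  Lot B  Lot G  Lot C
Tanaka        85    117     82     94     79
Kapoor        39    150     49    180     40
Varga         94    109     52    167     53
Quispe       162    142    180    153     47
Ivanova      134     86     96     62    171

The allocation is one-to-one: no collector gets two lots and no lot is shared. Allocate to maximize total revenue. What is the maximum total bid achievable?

Maximum total: $753

Optimal: Tanaka→Lot F ($85), Kapoor→Lot A ($150), Varga→Lot G ($167), Quispe→Lot B ($180), Ivanova→Lot C ($171) — total 85+150+167+180+171 = $753.
Next-best assignment: Tanaka→Lot A, Kapoor→Lot G, Varga→Lot F, Quispe→Lot B, Ivanova→Lot C = $742.
Checked against all permutations: $753 is optimal.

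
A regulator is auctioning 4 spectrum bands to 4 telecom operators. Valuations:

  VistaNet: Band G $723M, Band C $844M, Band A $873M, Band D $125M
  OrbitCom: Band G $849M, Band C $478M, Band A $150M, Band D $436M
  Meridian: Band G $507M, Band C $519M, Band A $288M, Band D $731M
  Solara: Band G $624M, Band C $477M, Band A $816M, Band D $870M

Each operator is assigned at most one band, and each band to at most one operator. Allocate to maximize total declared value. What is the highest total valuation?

Optimal: VistaNet→Band C ($844M), OrbitCom→Band G ($849M), Meridian→Band D ($731M), Solara→Band A ($816M) — total 844+849+731+816 = $3240M.
Max-entry greedy (repeatedly take the single best remaining cell) gives $3111M, worse by 129.

Maximum total: $3240M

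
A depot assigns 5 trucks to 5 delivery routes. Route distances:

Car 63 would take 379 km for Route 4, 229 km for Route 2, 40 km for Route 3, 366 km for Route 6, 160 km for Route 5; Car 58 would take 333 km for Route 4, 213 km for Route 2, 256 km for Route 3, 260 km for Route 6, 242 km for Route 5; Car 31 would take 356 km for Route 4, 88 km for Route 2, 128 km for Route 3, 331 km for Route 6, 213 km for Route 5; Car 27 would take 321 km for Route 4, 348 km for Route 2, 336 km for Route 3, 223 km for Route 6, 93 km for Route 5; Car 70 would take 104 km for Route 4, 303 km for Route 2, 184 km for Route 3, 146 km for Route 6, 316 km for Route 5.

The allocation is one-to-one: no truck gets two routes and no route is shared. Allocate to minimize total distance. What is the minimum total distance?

Min total: 585 km

Optimal: Car 63→Route 3 (40 km), Car 58→Route 6 (260 km), Car 31→Route 2 (88 km), Car 27→Route 5 (93 km), Car 70→Route 4 (104 km) — total 40+260+88+93+104 = 585 km.
Row-greedy (each truck in turn takes its cheapest remaining route) gives 793 km, worse by 208.
Next-best assignment: Car 63→Route 3, Car 58→Route 5, Car 31→Route 2, Car 27→Route 6, Car 70→Route 4 = 697 km.
No other one-to-one assignment undercuts 585 km.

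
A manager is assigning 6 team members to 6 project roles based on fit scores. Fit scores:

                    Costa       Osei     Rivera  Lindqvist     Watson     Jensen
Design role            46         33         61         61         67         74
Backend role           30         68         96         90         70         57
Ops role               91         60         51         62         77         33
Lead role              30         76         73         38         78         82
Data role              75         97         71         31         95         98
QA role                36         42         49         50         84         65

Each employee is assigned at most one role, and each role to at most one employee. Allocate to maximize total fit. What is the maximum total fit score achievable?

Maximum total: 511 pts

This is the linear assignment problem.
Optimal: Costa→Ops role (91 pts), Osei→Data role (97 pts), Rivera→Backend role (96 pts), Lindqvist→Design role (61 pts), Watson→QA role (84 pts), Jensen→Lead role (82 pts) — total 91+97+96+61+84+82 = 511 pts.
Column-greedy (each role in turn goes to its best remaining employee) gives 486 pts, worse by 25.
Checked against all permutations: 511 pts is optimal.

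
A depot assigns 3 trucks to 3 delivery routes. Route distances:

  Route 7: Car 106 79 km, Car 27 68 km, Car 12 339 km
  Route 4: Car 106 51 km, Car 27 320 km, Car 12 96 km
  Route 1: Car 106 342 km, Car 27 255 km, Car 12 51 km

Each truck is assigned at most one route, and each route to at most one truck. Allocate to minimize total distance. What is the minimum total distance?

Min total: 170 km

Treat this as an assignment problem: match each truck to one route.
Optimal: Car 106→Route 4 (51 km), Car 27→Route 7 (68 km), Car 12→Route 1 (51 km) — total 51+68+51 = 170 km.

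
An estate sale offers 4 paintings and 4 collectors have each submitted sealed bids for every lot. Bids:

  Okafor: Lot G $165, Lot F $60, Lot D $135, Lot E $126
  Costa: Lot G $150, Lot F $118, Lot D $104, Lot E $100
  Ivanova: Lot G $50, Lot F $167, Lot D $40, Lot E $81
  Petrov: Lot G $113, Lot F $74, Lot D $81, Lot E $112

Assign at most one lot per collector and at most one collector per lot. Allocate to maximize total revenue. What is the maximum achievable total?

Maximum total: $564

Treat this as an assignment problem: match each collector to one lot.
Optimal: Okafor→Lot D ($135), Costa→Lot G ($150), Ivanova→Lot F ($167), Petrov→Lot E ($112) — total 135+150+167+112 = $564.
Max-entry greedy (repeatedly take the single best remaining cell) gives $548, worse by 16.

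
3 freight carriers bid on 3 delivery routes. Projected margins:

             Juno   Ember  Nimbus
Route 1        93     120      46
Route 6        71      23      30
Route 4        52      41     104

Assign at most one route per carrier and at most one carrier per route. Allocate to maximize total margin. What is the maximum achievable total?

Optimal: Juno→Route 6 ($71k), Ember→Route 1 ($120k), Nimbus→Route 4 ($104k) — total 71+120+104 = $295k.
Row-greedy (each carrier in turn takes its best remaining route) gives $164k, worse by 131.

Max total: $295k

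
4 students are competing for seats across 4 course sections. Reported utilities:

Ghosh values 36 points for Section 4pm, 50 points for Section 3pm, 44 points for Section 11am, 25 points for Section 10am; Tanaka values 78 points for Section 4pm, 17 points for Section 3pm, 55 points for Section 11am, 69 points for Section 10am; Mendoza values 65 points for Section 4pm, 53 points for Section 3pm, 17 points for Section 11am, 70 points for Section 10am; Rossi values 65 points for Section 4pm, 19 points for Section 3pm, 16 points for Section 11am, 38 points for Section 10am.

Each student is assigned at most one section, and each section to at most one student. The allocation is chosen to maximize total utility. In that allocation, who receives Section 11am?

Optimal: Ghosh→Section 3pm (50 points), Tanaka→Section 11am (55 points), Mendoza→Section 10am (70 points), Rossi→Section 4pm (65 points) — total 50+55+70+65 = 240 points.
Row-greedy (each student in turn takes its best remaining section) gives 214 points, worse by 26.
Swapping Mendoza↔Rossi (Mendoza→Section 4pm 65 points, Rossi→Section 10am 38 points) loses 32.
Tanaka's own top section is Section 4pm (78 points), but forcing Tanaka→Section 4pm and reassigning the rest optimally gives only 214 points — worse by 26.

Tanaka receives Section 11am.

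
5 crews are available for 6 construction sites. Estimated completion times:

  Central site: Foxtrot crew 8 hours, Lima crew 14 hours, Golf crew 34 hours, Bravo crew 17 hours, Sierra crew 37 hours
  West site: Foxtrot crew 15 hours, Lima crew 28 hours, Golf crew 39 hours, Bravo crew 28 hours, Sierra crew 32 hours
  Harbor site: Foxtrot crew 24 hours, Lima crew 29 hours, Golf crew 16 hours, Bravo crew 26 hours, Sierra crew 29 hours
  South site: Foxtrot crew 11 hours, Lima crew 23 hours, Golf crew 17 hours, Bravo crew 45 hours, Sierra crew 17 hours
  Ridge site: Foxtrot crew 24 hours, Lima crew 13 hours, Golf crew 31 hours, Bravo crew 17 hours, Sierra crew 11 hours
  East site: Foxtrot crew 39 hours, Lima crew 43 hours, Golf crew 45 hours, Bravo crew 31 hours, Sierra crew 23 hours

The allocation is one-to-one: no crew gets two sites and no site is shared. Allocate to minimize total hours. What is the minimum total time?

Minimum total: 78 hours

This is a one-to-one assignment (minimum-cost bipartite matching).
Optimal: Foxtrot crew→West site (15 hours), Lima crew→Ridge site (13 hours), Golf crew→Harbor site (16 hours), Bravo crew→Central site (17 hours), Sierra crew→South site (17 hours) — total 15+13+16+17+17 = 78 hours.
Row-greedy (each crew in turn takes its cheapest remaining site) gives 82 hours, worse by 4.
Next-best assignment: Foxtrot crew→West site, Lima crew→Central site, Golf crew→Harbor site, Bravo crew→Ridge site, Sierra crew→South site = 79 hours.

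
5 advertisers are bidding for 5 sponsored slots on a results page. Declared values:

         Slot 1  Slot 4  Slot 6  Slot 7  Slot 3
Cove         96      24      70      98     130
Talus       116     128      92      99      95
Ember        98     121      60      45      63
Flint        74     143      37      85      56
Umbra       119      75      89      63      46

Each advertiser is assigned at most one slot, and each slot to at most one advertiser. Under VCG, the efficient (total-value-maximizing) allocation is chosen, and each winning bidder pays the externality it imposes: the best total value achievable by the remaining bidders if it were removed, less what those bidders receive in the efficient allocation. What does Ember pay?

Ember pays $30.

Efficient allocation: Cove→Slot 3 ($130), Talus→Slot 7 ($99), Ember→Slot 1 ($98), Flint→Slot 4 ($143), Umbra→Slot 6 ($89); total welfare W = $559.
Ember receives Slot 1 at value $98, so the others get W − 98 = $461.
Without Ember: best allocation of the remaining 4 bidders over all 5 slots is Cove→Slot 3 ($130), Talus→Slot 7 ($99), Flint→Slot 4 ($143), Umbra→Slot 1 ($119), total $491.
VCG payment = (others' best without Ember) − (others' welfare with Ember) = 491 − 461 = $30.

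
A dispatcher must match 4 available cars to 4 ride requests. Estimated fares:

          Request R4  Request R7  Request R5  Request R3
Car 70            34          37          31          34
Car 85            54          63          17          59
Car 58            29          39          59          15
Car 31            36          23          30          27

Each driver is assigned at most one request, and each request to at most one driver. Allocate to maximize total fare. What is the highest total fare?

Max total: $192

This is a one-to-one assignment (maximum-weight bipartite matching).
Optimal: Car 70→Request R3 ($34), Car 85→Request R7 ($63), Car 58→Request R5 ($59), Car 31→Request R4 ($36) — total 34+63+59+36 = $192.
Column-greedy (each request in turn goes to its best remaining driver) gives $151, worse by 41.
Swapping Car 70↔Car 58 (Car 70→Request R5 $31, Car 58→Request R3 $15) loses 47.
No other one-to-one assignment exceeds $192.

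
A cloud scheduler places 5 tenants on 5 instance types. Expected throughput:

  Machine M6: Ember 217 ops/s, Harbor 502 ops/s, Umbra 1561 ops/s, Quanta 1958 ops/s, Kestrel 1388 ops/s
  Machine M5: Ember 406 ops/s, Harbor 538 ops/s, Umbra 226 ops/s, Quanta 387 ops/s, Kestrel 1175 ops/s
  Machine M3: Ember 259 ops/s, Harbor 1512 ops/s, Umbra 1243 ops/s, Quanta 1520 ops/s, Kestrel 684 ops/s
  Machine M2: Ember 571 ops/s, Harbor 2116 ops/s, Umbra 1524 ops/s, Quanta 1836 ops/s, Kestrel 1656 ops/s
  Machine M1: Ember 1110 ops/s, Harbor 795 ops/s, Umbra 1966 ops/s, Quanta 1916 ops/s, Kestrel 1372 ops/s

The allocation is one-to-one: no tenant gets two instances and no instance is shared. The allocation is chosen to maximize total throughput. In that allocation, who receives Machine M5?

Kestrel receives Machine M5.

This is the linear assignment problem.
Optimal: Ember→Machine M1 (1110 ops/s), Harbor→Machine M2 (2116 ops/s), Umbra→Machine M3 (1243 ops/s), Quanta→Machine M6 (1958 ops/s), Kestrel→Machine M5 (1175 ops/s) — total 1110+2116+1243+1958+1175 = 7602 ops/s.
Next-best assignment: Ember→Machine M5, Harbor→Machine M3, Umbra→Machine M1, Quanta→Machine M6, Kestrel→Machine M2 = 7498 ops/s.
Every other assignment is strictly worse.
Kestrel's own top instance is Machine M2 (1656 ops/s), but forcing Kestrel→Machine M2 and reassigning the rest optimally gives only 7498 ops/s — worse by 104.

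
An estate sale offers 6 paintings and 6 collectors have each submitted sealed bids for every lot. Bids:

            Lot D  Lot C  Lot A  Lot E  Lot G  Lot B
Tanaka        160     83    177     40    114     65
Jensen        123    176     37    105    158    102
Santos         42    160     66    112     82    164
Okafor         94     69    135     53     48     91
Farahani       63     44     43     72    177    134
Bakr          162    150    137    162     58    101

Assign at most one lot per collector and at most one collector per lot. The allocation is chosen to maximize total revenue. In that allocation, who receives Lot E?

Optimal: Tanaka→Lot D ($160), Jensen→Lot C ($176), Santos→Lot B ($164), Okafor→Lot A ($135), Farahani→Lot G ($177), Bakr→Lot E ($162) — total 160+176+164+135+177+162 = $974.
Column-greedy (each lot in turn goes to its best remaining collector) gives $895, worse by 79.
Next-best assignment: Tanaka→Lot A, Jensen→Lot C, Santos→Lot B, Okafor→Lot D, Farahani→Lot G, Bakr→Lot E = $950.
Every other assignment is strictly worse.
Bakr's own top lot is Lot D ($162), but forcing Bakr→Lot D and reassigning the rest optimally gives only $909 — worse by 65.

Bakr receives Lot E.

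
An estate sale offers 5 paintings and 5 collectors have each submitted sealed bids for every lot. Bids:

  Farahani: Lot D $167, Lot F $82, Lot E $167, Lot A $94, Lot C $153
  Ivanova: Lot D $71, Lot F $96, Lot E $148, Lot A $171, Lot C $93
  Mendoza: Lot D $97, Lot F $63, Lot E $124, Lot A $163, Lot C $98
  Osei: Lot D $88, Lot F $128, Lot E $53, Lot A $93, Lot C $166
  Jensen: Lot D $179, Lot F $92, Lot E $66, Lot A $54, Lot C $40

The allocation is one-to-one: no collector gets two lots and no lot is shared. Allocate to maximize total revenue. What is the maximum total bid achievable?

Maximum total: $771

Optimal: Farahani→Lot E ($167), Ivanova→Lot F ($96), Mendoza→Lot A ($163), Osei→Lot C ($166), Jensen→Lot D ($179) — total 167+96+163+166+179 = $771.
Max-entry greedy (repeatedly take the single best remaining cell) gives $746, worse by 25.
Swapping Osei↔Jensen (Osei→Lot D $88, Jensen→Lot C $40) loses 217.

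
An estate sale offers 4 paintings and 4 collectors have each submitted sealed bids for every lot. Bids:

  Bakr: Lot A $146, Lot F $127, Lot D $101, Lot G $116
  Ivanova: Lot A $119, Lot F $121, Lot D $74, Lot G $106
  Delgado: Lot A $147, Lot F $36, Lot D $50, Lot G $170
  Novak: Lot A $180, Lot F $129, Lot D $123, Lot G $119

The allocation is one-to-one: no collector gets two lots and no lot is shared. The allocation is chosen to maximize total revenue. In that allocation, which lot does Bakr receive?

Bakr receives Lot D.

Treat this as an assignment problem: match each collector to one lot.
Optimal: Bakr→Lot D ($101), Ivanova→Lot F ($121), Delgado→Lot G ($170), Novak→Lot A ($180) — total 101+121+170+180 = $572.
Row-greedy (each collector in turn takes its best remaining lot) gives $560, worse by 12.
Bakr's own top lot is Lot A ($146), but forcing Bakr→Lot A and reassigning the rest optimally gives only $560 — worse by 12.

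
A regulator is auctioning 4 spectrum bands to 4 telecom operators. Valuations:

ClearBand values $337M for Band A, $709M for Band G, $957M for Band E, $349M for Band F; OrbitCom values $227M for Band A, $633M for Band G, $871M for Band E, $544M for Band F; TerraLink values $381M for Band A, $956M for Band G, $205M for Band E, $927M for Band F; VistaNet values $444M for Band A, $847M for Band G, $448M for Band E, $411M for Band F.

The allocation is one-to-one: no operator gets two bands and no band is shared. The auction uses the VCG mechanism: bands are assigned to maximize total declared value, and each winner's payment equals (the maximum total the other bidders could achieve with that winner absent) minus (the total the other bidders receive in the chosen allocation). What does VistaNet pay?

VistaNet pays $382M.

Efficient allocation: ClearBand→Band A ($337M), OrbitCom→Band E ($871M), TerraLink→Band F ($927M), VistaNet→Band G ($847M); total welfare W = $2982M.
VistaNet receives Band G at value $847M, so the others get W − 847 = $2135M.
Without VistaNet: best allocation of the remaining 3 bidders over all 4 bands is ClearBand→Band E ($957M), OrbitCom→Band G ($633M), TerraLink→Band F ($927M), total $2517M.
VCG payment = (others' best without VistaNet) − (others' welfare with VistaNet) = 2517 − 2135 = $382M.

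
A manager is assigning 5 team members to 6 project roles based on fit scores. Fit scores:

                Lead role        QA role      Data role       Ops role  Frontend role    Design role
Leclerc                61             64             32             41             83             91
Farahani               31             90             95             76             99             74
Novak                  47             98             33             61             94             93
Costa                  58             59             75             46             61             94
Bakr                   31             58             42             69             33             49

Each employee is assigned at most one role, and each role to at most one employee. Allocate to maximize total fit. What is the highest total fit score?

Optimal: Leclerc→Frontend role (83 pts), Farahani→Data role (95 pts), Novak→QA role (98 pts), Costa→Design role (94 pts), Bakr→Ops role (69 pts) — total 83+95+98+94+69 = 439 pts.
Row-greedy (each employee in turn takes its best remaining role) gives 432 pts, worse by 7.

Maximum total: 439 pts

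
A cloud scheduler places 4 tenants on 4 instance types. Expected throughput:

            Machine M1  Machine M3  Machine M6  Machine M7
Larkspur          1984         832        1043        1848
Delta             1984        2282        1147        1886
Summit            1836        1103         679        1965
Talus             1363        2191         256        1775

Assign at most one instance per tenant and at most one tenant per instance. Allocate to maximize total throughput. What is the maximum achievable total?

Maximum total: 7287 ops/s

This is a one-to-one assignment (maximum-weight bipartite matching).
Optimal: Larkspur→Machine M1 (1984 ops/s), Delta→Machine M6 (1147 ops/s), Summit→Machine M7 (1965 ops/s), Talus→Machine M3 (2191 ops/s) — total 1984+1147+1965+2191 = 7287 ops/s.
Next-best assignment: Larkspur→Machine M6, Delta→Machine M1, Summit→Machine M7, Talus→Machine M3 = 7183 ops/s.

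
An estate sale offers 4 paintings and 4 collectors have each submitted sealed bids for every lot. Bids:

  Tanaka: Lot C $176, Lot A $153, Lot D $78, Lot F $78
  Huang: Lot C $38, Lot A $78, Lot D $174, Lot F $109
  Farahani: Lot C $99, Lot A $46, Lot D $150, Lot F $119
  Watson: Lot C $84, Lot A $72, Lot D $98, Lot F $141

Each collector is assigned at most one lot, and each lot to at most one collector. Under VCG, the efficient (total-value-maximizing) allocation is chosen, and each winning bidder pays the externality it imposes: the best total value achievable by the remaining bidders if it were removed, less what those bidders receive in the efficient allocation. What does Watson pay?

Efficient allocation: Tanaka→Lot A ($153), Huang→Lot D ($174), Farahani→Lot C ($99), Watson→Lot F ($141); total welfare W = $567.
Watson receives Lot F at value $141, so the others get W − 141 = $426.
Without Watson: best allocation of the remaining 3 bidders over all 4 lots is Tanaka→Lot C ($176), Huang→Lot D ($174), Farahani→Lot F ($119), total $469.
VCG payment = (others' best without Watson) − (others' welfare with Watson) = 469 − 426 = $43.

Watson pays $43.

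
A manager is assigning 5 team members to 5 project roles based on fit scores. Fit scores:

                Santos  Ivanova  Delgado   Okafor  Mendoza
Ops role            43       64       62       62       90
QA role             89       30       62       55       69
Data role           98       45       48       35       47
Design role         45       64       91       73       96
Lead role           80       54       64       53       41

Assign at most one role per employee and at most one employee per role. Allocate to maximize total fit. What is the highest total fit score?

Maximum total: 388 pts

Optimal: Santos→Data role (98 pts), Ivanova→Lead role (54 pts), Delgado→Design role (91 pts), Okafor→QA role (55 pts), Mendoza→Ops role (90 pts) — total 98+54+91+55+90 = 388 pts.
Row-greedy (each employee in turn takes its best remaining role) gives 349 pts, worse by 39.
Swapping Delgado↔Ivanova (Delgado→Lead role 64 pts, Ivanova→Design role 64 pts) loses 17.
Every other assignment is strictly worse.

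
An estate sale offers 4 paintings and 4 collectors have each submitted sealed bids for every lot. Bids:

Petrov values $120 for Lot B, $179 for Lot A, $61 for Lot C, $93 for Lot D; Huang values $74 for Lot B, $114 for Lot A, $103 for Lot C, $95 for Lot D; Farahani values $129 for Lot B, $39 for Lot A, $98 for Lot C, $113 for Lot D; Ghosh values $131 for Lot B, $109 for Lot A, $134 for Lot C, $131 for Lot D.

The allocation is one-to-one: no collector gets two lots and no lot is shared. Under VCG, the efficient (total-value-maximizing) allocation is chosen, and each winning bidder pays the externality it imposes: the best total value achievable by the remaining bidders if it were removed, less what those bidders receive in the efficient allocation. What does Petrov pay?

Efficient allocation: Petrov→Lot A ($179), Huang→Lot C ($103), Farahani→Lot B ($129), Ghosh→Lot D ($131); total welfare W = $542.
Petrov receives Lot A at value $179, so the others get W − 179 = $363.
Without Petrov: best allocation of the remaining 3 bidders over all 4 lots is Huang→Lot A ($114), Farahani→Lot B ($129), Ghosh→Lot C ($134), total $377.
VCG payment = (others' best without Petrov) − (others' welfare with Petrov) = 377 − 363 = $14.

Petrov pays $14.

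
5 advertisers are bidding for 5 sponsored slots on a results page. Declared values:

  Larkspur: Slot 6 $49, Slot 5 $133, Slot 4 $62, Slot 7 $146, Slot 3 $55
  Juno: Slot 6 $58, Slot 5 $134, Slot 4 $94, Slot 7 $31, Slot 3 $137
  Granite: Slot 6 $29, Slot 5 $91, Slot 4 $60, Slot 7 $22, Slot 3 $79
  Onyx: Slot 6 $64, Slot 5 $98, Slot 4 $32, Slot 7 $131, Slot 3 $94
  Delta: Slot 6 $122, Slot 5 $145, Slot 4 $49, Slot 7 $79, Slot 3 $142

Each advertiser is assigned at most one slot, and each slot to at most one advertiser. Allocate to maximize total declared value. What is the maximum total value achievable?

Optimal: Larkspur→Slot 5 ($133), Juno→Slot 3 ($137), Granite→Slot 4 ($60), Onyx→Slot 7 ($131), Delta→Slot 6 ($122) — total 133+137+60+131+122 = $583.
Max-entry greedy (repeatedly take the single best remaining cell) gives $552, worse by 31.
Next-best assignment: Larkspur→Slot 7, Juno→Slot 3, Granite→Slot 4, Onyx→Slot 5, Delta→Slot 6 = $563.
Swapping Juno↔Granite (Juno→Slot 4 $94, Granite→Slot 3 $79) loses 24.
Checked against all permutations: $583 is optimal.

Max total: $583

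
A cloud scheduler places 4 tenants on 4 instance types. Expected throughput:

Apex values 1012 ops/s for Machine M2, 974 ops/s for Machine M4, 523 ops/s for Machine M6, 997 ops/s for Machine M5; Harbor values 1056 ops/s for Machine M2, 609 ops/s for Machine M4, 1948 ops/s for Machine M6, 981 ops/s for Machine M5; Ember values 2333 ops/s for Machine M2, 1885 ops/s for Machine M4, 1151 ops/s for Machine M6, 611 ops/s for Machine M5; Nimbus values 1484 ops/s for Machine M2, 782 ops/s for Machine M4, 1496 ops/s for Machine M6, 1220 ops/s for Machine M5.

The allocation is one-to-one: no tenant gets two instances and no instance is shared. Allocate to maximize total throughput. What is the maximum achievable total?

Optimal: Apex→Machine M4 (974 ops/s), Harbor→Machine M6 (1948 ops/s), Ember→Machine M2 (2333 ops/s), Nimbus→Machine M5 (1220 ops/s) — total 974+1948+2333+1220 = 6475 ops/s.
Row-greedy (each tenant in turn takes its best remaining instance) gives 6065 ops/s, worse by 410.
No other one-to-one assignment exceeds 6475 ops/s.

Maximum total: 6475 ops/s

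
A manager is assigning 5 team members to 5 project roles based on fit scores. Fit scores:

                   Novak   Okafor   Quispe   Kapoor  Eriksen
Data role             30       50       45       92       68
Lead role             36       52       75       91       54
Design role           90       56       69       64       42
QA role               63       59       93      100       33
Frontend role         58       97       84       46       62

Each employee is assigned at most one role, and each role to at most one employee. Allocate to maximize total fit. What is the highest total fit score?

Max total: 439 pts

Treat this as an assignment problem: match each employee to one role.
Optimal: Novak→Design role (90 pts), Okafor→Frontend role (97 pts), Quispe→QA role (93 pts), Kapoor→Lead role (91 pts), Eriksen→Data role (68 pts) — total 90+97+93+91+68 = 439 pts.
Column-greedy (each role in turn goes to its best remaining employee) gives 378 pts, worse by 61.
Swapping Okafor↔Novak (Okafor→Design role 56 pts, Novak→Frontend role 58 pts) loses 73.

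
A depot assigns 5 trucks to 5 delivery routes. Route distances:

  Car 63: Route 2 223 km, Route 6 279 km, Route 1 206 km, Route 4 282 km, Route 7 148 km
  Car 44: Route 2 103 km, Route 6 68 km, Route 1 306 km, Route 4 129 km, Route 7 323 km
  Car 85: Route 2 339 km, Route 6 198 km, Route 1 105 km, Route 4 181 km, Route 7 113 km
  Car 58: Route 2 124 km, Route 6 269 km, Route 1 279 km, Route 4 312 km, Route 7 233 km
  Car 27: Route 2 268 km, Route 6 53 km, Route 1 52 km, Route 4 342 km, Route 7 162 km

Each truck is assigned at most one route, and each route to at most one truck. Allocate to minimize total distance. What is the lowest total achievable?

Optimal: Car 63→Route 7 (148 km), Car 44→Route 4 (129 km), Car 85→Route 1 (105 km), Car 58→Route 2 (124 km), Car 27→Route 6 (53 km) — total 148+129+105+124+53 = 559 km.
Row-greedy (each truck in turn takes its cheapest remaining route) gives 787 km, worse by 228.
Next-best assignment: Car 63→Route 7, Car 44→Route 6, Car 85→Route 4, Car 58→Route 2, Car 27→Route 1 = 573 km.
Swapping Car 63↔Car 58 (Car 63→Route 2 223 km, Car 58→Route 7 233 km) adds 184.
No other one-to-one assignment undercuts 559 km.

Minimum total: 559 km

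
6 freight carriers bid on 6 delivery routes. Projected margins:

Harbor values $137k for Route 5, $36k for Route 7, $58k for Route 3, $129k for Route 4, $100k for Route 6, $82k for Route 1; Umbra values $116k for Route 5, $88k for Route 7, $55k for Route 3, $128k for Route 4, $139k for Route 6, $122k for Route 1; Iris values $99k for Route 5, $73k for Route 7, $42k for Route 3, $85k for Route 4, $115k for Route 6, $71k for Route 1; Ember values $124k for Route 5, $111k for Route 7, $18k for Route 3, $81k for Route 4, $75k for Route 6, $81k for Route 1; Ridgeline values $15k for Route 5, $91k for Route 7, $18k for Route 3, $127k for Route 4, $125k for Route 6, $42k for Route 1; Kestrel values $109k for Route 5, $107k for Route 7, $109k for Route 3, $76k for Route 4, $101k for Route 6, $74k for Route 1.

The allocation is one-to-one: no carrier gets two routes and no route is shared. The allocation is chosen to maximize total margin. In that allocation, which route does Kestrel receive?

This is the linear assignment problem.
Optimal: Harbor→Route 5 ($137k), Umbra→Route 1 ($122k), Iris→Route 6 ($115k), Ember→Route 7 ($111k), Ridgeline→Route 4 ($127k), Kestrel→Route 3 ($109k) — total 137+122+115+111+127+109 = $721k.
Row-greedy (each carrier in turn takes its best remaining route) gives $623k, worse by 98.
Swapping Kestrel↔Umbra (Kestrel→Route 1 $74k, Umbra→Route 3 $55k) loses 102.
Kestrel's own top route is Route 5 ($109k), but forcing Kestrel→Route 5 and reassigning the rest optimally gives only $642k — worse by 79.

Kestrel receives Route 3.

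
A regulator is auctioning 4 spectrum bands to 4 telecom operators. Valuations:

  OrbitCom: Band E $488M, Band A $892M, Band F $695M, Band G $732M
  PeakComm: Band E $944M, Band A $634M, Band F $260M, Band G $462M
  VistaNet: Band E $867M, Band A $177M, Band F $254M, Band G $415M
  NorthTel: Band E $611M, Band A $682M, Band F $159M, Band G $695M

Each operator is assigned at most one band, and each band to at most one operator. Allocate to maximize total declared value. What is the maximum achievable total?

This is the linear assignment problem.
Optimal: OrbitCom→Band F ($695M), PeakComm→Band A ($634M), VistaNet→Band E ($867M), NorthTel→Band G ($695M) — total 695+634+867+695 = $2891M.
Max-entry greedy (repeatedly take the single best remaining cell) gives $2785M, worse by 106.
Swapping NorthTel↔OrbitCom (NorthTel→Band F $159M, OrbitCom→Band G $732M) loses 499.
Checked against all permutations: $2891M is optimal.

Max total: $2891M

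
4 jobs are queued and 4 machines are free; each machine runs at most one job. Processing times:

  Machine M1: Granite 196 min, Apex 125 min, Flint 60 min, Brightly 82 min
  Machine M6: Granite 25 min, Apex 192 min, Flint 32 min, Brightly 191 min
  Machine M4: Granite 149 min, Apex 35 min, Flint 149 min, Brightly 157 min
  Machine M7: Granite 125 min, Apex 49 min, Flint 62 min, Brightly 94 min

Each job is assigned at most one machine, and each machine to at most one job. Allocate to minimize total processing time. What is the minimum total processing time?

Min total: 204 min

Optimal: Granite→Machine M6 (25 min), Apex→Machine M4 (35 min), Flint→Machine M7 (62 min), Brightly→Machine M1 (82 min) — total 25+35+62+82 = 204 min.
Row-greedy (each job in turn takes its cheapest remaining machine) gives 214 min, worse by 10.
Next-best assignment: Granite→Machine M6, Apex→Machine M4, Flint→Machine M1, Brightly→Machine M7 = 214 min.
Every other assignment is strictly worse.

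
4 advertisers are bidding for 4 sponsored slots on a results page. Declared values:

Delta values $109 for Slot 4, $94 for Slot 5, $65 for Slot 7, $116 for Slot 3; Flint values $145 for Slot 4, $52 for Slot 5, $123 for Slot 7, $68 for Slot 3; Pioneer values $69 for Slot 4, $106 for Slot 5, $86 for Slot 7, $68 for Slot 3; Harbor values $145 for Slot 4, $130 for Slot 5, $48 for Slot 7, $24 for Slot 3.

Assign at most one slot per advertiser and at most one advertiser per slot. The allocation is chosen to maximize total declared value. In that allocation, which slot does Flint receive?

Flint receives Slot 7.

Optimal: Delta→Slot 3 ($116), Flint→Slot 7 ($123), Pioneer→Slot 5 ($106), Harbor→Slot 4 ($145) — total 116+123+106+145 = $490.
Column-greedy (each slot in turn goes to its best remaining advertiser) gives $477, worse by 13.
Next-best assignment: Delta→Slot 3, Flint→Slot 4, Pioneer→Slot 7, Harbor→Slot 5 = $477.
Swapping Pioneer↔Harbor (Pioneer→Slot 4 $69, Harbor→Slot 5 $130) loses 52.
Every other assignment is strictly worse.
Flint's own top slot is Slot 4 ($145), but forcing Flint→Slot 4 and reassigning the rest optimally gives only $477 — worse by 13.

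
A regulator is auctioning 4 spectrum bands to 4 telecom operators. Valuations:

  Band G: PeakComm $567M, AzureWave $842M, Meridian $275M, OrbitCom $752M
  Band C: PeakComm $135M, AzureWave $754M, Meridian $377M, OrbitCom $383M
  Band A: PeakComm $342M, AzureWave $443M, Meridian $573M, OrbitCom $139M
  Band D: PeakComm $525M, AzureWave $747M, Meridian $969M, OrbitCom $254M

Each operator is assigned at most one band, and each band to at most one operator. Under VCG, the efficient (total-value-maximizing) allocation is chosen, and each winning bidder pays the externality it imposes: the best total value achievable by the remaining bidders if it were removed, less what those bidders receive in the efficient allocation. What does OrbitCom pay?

OrbitCom pays $225M.

Efficient allocation: PeakComm→Band A ($342M), AzureWave→Band C ($754M), Meridian→Band D ($969M), OrbitCom→Band G ($752M); total welfare W = $2817M.
OrbitCom receives Band G at value $752M, so the others get W − 752 = $2065M.
Without OrbitCom: best allocation of the remaining 3 bidders over all 4 bands is PeakComm→Band G ($567M), AzureWave→Band C ($754M), Meridian→Band D ($969M), total $2290M.
VCG payment = (others' best without OrbitCom) − (others' welfare with OrbitCom) = 2290 − 2065 = $225M.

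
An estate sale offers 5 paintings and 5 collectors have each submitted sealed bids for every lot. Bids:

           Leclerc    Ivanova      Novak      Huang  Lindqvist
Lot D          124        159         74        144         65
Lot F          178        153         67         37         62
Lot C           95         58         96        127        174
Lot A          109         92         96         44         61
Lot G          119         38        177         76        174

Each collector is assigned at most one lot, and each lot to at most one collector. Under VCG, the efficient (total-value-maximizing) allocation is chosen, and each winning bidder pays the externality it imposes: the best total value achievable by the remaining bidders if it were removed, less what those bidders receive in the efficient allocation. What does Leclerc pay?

Efficient allocation: Leclerc→Lot F ($178), Ivanova→Lot A ($92), Novak→Lot G ($177), Huang→Lot D ($144), Lindqvist→Lot C ($174); total welfare W = $765.
Leclerc receives Lot F at value $178, so the others get W − 178 = $587.
Without Leclerc: best allocation of the remaining 4 bidders over all 5 lots is Ivanova→Lot F ($153), Novak→Lot G ($177), Huang→Lot D ($144), Lindqvist→Lot C ($174), total $648.
VCG payment = (others' best without Leclerc) − (others' welfare with Leclerc) = 648 − 587 = $61.

Leclerc pays $61.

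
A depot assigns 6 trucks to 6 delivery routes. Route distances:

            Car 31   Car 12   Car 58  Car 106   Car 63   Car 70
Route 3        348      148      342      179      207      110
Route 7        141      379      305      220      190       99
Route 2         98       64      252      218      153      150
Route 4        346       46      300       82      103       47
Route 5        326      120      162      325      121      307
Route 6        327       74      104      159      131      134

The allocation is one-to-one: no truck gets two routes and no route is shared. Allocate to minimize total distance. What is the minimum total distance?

This is the linear assignment problem.
Optimal: Car 31→Route 7 (141 km), Car 12→Route 2 (64 km), Car 58→Route 6 (104 km), Car 106→Route 4 (82 km), Car 63→Route 5 (121 km), Car 70→Route 3 (110 km) — total 141+64+104+82+121+110 = 622 km.
Row-greedy (each truck in turn takes its cheapest remaining route) gives 647 km, worse by 25.
Next-best assignment: Car 31→Route 2, Car 12→Route 4, Car 58→Route 6, Car 106→Route 3, Car 63→Route 5, Car 70→Route 7 = 647 km.
Swapping Car 63↔Car 31 (Car 63→Route 7 190 km, Car 31→Route 5 326 km) adds 254.
Every other assignment is strictly worse.

Minimum total: 622 km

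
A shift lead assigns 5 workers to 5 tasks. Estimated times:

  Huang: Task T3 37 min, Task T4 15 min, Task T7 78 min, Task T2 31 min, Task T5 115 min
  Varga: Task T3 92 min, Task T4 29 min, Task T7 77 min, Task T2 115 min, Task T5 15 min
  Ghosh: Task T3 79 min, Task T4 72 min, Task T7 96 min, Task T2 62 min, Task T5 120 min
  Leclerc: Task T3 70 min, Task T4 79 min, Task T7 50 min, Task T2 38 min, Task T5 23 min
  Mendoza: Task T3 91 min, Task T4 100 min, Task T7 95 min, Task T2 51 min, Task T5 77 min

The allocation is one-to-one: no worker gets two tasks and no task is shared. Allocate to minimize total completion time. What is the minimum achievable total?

Minimum total: 210 min

Treat this as an assignment problem: match each worker to one task.
Optimal: Huang→Task T4 (15 min), Varga→Task T5 (15 min), Ghosh→Task T3 (79 min), Leclerc→Task T7 (50 min), Mendoza→Task T2 (51 min) — total 15+15+79+50+51 = 210 min.
Next-best assignment: Huang→Task T3, Varga→Task T5, Ghosh→Task T4, Leclerc→Task T7, Mendoza→Task T2 = 225 min.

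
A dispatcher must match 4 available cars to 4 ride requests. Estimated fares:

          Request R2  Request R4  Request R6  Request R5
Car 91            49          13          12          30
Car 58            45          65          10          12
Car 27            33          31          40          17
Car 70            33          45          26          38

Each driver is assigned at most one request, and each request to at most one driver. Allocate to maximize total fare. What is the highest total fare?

Optimal: Car 91→Request R2 ($49), Car 58→Request R4 ($65), Car 27→Request R6 ($40), Car 70→Request R5 ($38) — total 49+65+40+38 = $192.
No other one-to-one assignment exceeds $192.

Max total: $192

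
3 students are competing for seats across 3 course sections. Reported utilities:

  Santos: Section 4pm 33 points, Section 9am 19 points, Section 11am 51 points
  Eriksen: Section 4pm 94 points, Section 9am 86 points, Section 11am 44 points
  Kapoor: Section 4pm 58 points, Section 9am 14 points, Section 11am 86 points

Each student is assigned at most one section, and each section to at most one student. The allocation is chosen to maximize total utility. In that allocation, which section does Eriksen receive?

This is a one-to-one assignment (maximum-weight bipartite matching).
Optimal: Santos→Section 4pm (33 points), Eriksen→Section 9am (86 points), Kapoor→Section 11am (86 points) — total 33+86+86 = 205 points.
Row-greedy (each student in turn takes its best remaining section) gives 159 points, worse by 46.
Next-best assignment: Santos→Section 9am, Eriksen→Section 4pm, Kapoor→Section 11am = 199 points.
Swapping Eriksen↔Kapoor (Eriksen→Section 11am 44 points, Kapoor→Section 9am 14 points) loses 114.
Every other assignment is strictly worse.
Eriksen's own top section is Section 4pm (94 points), but forcing Eriksen→Section 4pm and reassigning the rest optimally gives only 199 points — worse by 6.

Eriksen receives Section 9am.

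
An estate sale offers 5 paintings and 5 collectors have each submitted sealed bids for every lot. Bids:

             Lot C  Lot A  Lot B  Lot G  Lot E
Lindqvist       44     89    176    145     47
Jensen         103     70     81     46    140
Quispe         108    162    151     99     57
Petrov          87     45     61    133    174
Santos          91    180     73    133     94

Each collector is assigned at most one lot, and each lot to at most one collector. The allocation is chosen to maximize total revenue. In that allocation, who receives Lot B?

Optimal: Lindqvist→Lot G ($145), Jensen→Lot C ($103), Quispe→Lot B ($151), Petrov→Lot E ($174), Santos→Lot A ($180) — total 145+103+151+174+180 = $753.
Max-entry greedy (repeatedly take the single best remaining cell) gives $684, worse by 69.
Next-best assignment: Lindqvist→Lot B, Jensen→Lot C, Quispe→Lot A, Petrov→Lot E, Santos→Lot G = $748.
Swapping Lindqvist↔Petrov (Lindqvist→Lot E $47, Petrov→Lot G $133) loses 139.
Every other assignment is strictly worse.
Quispe's own top lot is Lot A ($162), but forcing Quispe→Lot A and reassigning the rest optimally gives only $748 — worse by 5.

Quispe receives Lot B.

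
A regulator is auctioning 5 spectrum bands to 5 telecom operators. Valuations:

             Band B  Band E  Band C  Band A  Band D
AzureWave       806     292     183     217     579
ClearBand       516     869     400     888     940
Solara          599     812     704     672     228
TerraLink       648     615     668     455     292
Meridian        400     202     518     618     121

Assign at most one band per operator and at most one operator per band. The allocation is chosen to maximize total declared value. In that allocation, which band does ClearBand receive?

ClearBand receives Band D.

Optimal: AzureWave→Band B ($806M), ClearBand→Band D ($940M), Solara→Band E ($812M), TerraLink→Band C ($668M), Meridian→Band A ($618M) — total 806+940+812+668+618 = $3844M.
Column-greedy (each band in turn goes to its best remaining operator) gives $3289M, worse by 555.
Next-best assignment: AzureWave→Band B, ClearBand→Band D, Solara→Band C, TerraLink→Band E, Meridian→Band A = $3683M.
Swapping AzureWave↔Meridian (AzureWave→Band A $217M, Meridian→Band B $400M) loses 807.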